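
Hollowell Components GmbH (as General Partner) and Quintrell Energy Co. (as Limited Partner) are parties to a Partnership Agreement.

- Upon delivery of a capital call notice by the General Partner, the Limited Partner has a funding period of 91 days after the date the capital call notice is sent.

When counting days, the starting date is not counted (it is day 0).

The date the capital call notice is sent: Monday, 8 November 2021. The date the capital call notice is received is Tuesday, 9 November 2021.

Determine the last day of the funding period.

7 February 2022

The last day of the funding period: 91 calendar days after 8 November 2021 is 7 February 2022.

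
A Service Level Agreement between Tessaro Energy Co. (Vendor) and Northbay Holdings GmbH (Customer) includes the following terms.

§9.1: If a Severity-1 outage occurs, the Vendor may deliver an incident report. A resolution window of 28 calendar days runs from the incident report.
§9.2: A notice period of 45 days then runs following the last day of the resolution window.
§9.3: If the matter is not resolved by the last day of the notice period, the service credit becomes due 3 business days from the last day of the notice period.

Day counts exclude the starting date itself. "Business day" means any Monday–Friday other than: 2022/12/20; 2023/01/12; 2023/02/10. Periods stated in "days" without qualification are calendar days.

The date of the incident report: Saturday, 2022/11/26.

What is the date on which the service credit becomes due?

The last day of the resolution window: 28 calendar days after 2022/11/26 is 2022/12/24.
The last day of the notice period: 2022/12/24 + 45 days = 2023/02/07.
From Tuesday, 2023/02/07, 3 business days (Feb 8, Feb 9, Feb 13, skipping weekends and the listed holiday on Feb 10) brings us to Monday, 2023/02/13, which is the date on which the service credit becomes due.

2023/02/13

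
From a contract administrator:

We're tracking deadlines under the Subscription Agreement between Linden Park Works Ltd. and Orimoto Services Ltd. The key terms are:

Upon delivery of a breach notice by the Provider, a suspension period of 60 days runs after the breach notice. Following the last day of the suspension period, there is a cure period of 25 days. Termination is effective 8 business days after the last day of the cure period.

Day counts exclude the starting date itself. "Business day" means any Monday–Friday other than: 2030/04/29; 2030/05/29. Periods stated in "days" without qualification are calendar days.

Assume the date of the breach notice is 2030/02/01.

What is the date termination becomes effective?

Adding 60 calendar days to 2030/02/01 gives 2030/04/02, which is the last day of the suspension period.
The last day of the cure period: 25 calendar days after 2030/04/02 is 2030/04/27.
The date termination becomes effective: 8 business days after Saturday, 2030/04/27, skipping weekends and the listed holiday on Apr 29 — Apr 30, May 1, May 2, May 3, May 6, May 7, May 8, May 9 — lands on Thursday, 2030/05/09.

2030/05/09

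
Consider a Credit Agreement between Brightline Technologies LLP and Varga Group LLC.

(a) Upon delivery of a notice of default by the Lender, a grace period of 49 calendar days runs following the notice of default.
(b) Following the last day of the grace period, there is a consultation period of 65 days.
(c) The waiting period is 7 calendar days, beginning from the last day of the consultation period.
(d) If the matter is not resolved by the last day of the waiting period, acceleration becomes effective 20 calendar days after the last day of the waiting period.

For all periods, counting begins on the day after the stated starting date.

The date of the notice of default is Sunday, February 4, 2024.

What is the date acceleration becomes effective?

June 24, 2024

The last day of the grace period: February 4, 2024 + 49 days = March 24, 2024.
The last day of the consultation period: March 24, 2024 + 65 days = May 28, 2024.
The last day of the waiting period: 7 calendar days after May 28, 2024 is June 4, 2024.
The date acceleration becomes effective: June 4, 2024 + 20 days = June 24, 2024.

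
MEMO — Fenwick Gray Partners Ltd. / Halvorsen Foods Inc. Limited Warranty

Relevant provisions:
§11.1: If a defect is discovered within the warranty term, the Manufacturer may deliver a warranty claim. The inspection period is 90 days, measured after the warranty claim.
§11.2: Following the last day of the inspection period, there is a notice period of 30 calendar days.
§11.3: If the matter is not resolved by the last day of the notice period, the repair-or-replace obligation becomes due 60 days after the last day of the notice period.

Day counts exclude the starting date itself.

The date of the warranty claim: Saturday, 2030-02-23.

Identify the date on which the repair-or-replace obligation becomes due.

2030-08-22

The last day of the inspection period: 2030-02-23 + 90 days = 2030-05-24.
Adding 30 calendar days to 2030-05-24 gives 2030-06-23, which is the last day of the notice period.
Adding 60 calendar days to 2030-06-23 gives 2030-08-22, which is the date on which the repair-or-replace obligation becomes due.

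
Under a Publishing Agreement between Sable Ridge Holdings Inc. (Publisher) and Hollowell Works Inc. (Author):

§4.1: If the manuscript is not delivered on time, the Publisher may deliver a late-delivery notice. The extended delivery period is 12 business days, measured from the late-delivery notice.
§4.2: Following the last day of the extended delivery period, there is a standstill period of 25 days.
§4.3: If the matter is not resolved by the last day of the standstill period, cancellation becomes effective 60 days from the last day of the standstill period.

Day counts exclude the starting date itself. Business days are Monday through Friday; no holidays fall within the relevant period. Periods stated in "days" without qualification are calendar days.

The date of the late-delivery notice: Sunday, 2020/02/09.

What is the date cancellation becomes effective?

2020/05/20

The last day of the extended delivery period: 12 business days after Sunday, 2020/02/09, skipping weekends — Feb 10, Feb 11, Feb 12, Feb 13, …, Feb 21, Feb 24, Feb 25 — lands on Tuesday, 2020/02/25.
Adding 25 calendar days to 2020/02/25 gives 2020/03/21, which is the last day of the standstill period.
The date cancellation becomes effective: 2020/03/21 + 60 days = 2020/05/20.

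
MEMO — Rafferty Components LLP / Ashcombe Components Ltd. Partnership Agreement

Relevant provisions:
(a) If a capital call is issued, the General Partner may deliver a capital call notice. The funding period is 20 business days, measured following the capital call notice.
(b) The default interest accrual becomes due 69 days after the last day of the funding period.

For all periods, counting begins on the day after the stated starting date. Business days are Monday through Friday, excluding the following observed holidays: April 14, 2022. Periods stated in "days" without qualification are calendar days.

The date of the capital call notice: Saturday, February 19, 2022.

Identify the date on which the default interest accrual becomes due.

May 26, 2022

The last day of the funding period: counting 20 business days from Saturday, February 19, 2022 (Feb 21, Feb 22, Feb 23, Feb 24, …, Mar 16, Mar 17, Mar 18, skipping weekends) reaches Friday, March 18, 2022.
The date on which the default interest accrual becomes due: March 18, 2022 + 69 days = May 26, 2022.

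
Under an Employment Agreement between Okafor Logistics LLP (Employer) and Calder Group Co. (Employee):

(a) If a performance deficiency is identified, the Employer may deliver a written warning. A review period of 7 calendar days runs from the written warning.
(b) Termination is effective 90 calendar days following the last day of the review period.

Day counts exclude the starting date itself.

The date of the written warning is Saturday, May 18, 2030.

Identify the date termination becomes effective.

Adding 7 calendar days to May 18, 2030 gives May 25, 2030, which is the last day of the review period.
The date termination becomes effective: May 25, 2030 + 90 days = Aug 23, 2030.

Aug 23, 2030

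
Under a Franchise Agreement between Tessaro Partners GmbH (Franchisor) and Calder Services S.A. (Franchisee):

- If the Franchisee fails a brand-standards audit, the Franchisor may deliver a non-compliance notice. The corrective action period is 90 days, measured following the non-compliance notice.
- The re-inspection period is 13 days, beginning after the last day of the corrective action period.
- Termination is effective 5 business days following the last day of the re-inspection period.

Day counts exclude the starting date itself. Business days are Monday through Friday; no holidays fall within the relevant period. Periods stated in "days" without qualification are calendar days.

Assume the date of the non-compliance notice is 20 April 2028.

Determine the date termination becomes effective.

8 August 2028

The last day of the corrective action period: 20 April 2028 + 90 days = 19 July 2028.
The last day of the re-inspection period: 13 calendar days after 19 July 2028 is 1 August 2028.
From Tuesday, 1 August 2028, 5 business days (Aug 2, Aug 3, Aug 4, Aug 7, Aug 8, skipping weekends) brings us to Tuesday, 8 August 2028, which is the date termination becomes effective.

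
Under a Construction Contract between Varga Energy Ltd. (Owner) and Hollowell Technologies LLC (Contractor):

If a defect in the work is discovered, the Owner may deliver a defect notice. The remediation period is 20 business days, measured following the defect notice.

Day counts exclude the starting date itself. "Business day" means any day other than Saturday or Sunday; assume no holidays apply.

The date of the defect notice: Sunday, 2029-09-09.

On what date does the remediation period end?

2029-10-05

The last day of the remediation period: 20 business days after Sunday, 2029-09-09, skipping weekends — Sep 10, Sep 11, Sep 12, Sep 13, …, Oct 3, Oct 4, Oct 5 — lands on Friday, 2029-10-05.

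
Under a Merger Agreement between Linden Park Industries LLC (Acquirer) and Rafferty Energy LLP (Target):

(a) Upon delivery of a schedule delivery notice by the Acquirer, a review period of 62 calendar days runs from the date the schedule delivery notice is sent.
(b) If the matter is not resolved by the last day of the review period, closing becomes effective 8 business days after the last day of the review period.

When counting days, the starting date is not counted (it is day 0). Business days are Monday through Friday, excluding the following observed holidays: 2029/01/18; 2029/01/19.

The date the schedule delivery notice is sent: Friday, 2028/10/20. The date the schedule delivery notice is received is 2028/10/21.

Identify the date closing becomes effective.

Adding 62 calendar days to 2028/10/20 gives 2028/12/21, which is the last day of the review period.
The date closing becomes effective: 8 business days after Thursday, 2028/12/21, skipping weekends — Dec 22, Dec 25, Dec 26, Dec 27, Dec 28, Dec 29, Jan 1, Jan 2 — lands on Tuesday, 2029/01/02.

2029/01/02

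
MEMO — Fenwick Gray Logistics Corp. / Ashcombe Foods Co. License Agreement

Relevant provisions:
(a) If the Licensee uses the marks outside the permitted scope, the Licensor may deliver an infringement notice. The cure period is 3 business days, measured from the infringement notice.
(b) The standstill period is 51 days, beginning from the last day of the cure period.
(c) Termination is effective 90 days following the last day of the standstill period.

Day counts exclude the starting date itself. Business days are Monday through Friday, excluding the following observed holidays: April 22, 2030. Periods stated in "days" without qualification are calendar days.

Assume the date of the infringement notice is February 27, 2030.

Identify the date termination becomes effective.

July 23, 2030

From Wednesday, February 27, 2030, 3 business days (Feb 28, Mar 1, Mar 4, skipping weekends) brings us to Monday, March 4, 2030, which is the last day of the cure period.
The last day of the standstill period: 51 calendar days after March 4, 2030 is April 24, 2030.
The date termination becomes effective: April 24, 2030 + 90 days = July 23, 2030.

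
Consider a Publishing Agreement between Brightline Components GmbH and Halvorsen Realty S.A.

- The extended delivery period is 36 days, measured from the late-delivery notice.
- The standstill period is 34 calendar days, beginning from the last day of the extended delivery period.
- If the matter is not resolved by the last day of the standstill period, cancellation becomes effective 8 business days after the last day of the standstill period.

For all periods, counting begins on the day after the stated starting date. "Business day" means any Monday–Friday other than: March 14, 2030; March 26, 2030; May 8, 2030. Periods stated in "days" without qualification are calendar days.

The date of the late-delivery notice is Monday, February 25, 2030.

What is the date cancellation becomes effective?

Adding 36 calendar days to February 25, 2030 gives April 2, 2030, which is the last day of the extended delivery period.
The last day of the standstill period: 34 calendar days after April 2, 2030 is May 6, 2030.
The date cancellation becomes effective: counting 8 business days from Monday, May 6, 2030 (May 7, May 9, May 10, May 13, May 14, May 15, May 16, May 17, skipping weekends and the listed holiday on May 8) reaches Friday, May 17, 2030.

May 17, 2030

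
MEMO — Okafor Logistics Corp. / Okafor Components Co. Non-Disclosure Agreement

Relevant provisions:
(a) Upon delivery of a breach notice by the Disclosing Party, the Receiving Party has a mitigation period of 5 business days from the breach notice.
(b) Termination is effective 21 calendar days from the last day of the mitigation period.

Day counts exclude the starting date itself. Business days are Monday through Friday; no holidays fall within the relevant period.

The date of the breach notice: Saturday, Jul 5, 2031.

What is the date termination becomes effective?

Aug 1, 2031

The last day of the mitigation period: 5 business days after Saturday, Jul 5, 2031, skipping weekends — Jul 7, Jul 8, Jul 9, Jul 10, Jul 11 — lands on Friday, Jul 11, 2031.
The date termination becomes effective: Jul 11, 2031 + 21 days = Aug 1, 2031.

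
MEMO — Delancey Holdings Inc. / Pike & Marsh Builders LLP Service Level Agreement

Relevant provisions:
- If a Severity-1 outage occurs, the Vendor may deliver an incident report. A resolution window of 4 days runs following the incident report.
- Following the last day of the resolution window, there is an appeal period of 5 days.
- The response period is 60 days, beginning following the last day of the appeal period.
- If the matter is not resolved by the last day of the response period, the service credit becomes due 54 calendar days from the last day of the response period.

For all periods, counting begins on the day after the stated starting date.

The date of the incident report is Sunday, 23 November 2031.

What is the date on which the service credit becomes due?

25 March 2032

The last day of the resolution window: 23 November 2031 + 4 days = 27 November 2031.
The last day of the appeal period: 27 November 2031 + 5 days = 2 December 2031.
Adding 60 calendar days to 2 December 2031 gives 31 January 2032, which is the last day of the response period.
The date on which the service credit becomes due: 31 January 2032 + 54 days = 25 March 2032.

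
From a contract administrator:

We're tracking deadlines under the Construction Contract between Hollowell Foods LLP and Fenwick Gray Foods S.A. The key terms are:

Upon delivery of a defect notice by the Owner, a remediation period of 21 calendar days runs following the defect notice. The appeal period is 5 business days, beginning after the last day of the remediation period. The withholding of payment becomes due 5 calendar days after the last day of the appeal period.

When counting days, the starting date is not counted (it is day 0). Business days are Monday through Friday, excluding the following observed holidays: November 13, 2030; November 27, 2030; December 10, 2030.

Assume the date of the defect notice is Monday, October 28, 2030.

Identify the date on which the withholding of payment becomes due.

November 30, 2030

The last day of the remediation period: 21 calendar days after October 28, 2030 is November 18, 2030.
The last day of the appeal period: counting 5 business days from Monday, November 18, 2030 (Nov 19, Nov 20, Nov 21, Nov 22, Nov 25, skipping weekends) reaches Monday, November 25, 2030.
The date on which the withholding of payment becomes due: 5 calendar days after November 25, 2030 is November 30, 2030.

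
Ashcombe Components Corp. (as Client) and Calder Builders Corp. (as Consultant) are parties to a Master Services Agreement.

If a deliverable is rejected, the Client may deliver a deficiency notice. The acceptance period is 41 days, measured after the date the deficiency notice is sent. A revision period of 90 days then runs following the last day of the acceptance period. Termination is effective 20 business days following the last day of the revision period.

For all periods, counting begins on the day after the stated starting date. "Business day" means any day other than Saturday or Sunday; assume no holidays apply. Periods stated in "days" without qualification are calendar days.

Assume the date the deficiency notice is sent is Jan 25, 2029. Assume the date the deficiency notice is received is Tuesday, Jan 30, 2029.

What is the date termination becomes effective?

Jul 3, 2029

Adding 41 calendar days to Jan 25, 2029 gives Mar 7, 2029, which is the last day of the acceptance period.
The last day of the revision period: 90 calendar days after Mar 7, 2029 is Jun 5, 2029.
The date termination becomes effective: counting 20 business days from Tuesday, Jun 5, 2029 (Jun 6, Jun 7, Jun 8, Jun 11, …, Jun 29, Jul 2, Jul 3, skipping weekends) reaches Tuesday, Jul 3, 2029.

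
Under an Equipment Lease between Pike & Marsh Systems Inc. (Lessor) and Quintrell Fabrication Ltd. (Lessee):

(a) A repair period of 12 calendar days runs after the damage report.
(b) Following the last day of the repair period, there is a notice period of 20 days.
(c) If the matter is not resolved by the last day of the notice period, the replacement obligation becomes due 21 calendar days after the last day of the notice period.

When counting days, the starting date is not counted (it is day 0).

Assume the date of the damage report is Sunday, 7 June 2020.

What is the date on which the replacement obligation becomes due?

Adding 12 calendar days to 7 June 2020 gives 19 June 2020, which is the last day of the repair period.
The last day of the notice period: 20 calendar days after 19 June 2020 is 9 July 2020.
The date on which the replacement obligation becomes due: 9 July 2020 + 21 days = 30 July 2020.

30 July 2020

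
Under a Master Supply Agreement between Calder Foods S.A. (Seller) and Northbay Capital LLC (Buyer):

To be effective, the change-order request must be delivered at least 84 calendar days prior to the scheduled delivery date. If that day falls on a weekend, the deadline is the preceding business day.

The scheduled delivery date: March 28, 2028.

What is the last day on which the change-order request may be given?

Counting back 84 calendar days from March 28, 2028 gives January 4, 2028. That is a Tuesday, so no adjustment is needed.

January 4, 2028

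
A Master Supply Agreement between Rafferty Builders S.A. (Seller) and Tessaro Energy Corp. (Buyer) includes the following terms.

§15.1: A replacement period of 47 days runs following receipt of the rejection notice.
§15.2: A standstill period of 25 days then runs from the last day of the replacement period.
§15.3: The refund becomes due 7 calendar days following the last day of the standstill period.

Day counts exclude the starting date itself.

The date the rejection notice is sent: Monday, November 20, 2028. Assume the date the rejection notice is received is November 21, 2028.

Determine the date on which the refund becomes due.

February 8, 2029

The last day of the replacement period: November 21, 2028 + 47 days = January 7, 2029.
Adding 25 calendar days to January 7, 2029 gives February 1, 2029, which is the last day of the standstill period.
The date on which the refund becomes due: 7 calendar days after February 1, 2029 is February 8, 2029.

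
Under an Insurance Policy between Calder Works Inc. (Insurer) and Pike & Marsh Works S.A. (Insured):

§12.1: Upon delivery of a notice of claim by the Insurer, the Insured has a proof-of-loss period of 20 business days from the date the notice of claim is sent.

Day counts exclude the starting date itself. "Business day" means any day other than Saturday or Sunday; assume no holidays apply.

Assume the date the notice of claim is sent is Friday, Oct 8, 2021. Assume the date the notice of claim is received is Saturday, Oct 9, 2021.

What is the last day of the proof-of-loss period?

Nov 5, 2021

The last day of the proof-of-loss period: 20 business days after Friday, Oct 8, 2021, skipping weekends — Oct 11, Oct 12, Oct 13, Oct 14, …, Nov 3, Nov 4, Nov 5 — lands on Friday, Nov 5, 2021.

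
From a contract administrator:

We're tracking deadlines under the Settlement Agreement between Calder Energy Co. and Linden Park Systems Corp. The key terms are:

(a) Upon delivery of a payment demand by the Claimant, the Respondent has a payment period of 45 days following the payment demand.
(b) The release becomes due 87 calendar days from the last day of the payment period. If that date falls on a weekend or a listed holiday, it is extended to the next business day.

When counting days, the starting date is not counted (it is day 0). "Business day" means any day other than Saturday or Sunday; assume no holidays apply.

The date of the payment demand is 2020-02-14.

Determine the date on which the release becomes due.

The last day of the payment period: 45 calendar days after 2020-02-14 is 2020-03-30.
The date on which the release becomes due: 87 calendar days after 2020-03-30 is 2020-06-25. 2020-06-25 is a Thursday, so no roll-forward applies.

2020-06-25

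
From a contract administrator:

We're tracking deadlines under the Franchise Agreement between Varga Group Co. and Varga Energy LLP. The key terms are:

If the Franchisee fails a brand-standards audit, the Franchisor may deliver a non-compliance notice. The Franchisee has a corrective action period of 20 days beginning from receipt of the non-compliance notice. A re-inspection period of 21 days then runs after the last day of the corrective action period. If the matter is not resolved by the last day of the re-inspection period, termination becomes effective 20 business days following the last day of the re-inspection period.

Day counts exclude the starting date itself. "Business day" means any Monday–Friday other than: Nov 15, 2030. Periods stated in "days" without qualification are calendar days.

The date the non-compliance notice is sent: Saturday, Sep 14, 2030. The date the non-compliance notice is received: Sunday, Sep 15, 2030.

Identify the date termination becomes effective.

Nov 25, 2030

The last day of the corrective action period: 20 calendar days after Sep 15, 2030 is Oct 5, 2030.
Adding 21 calendar days to Oct 5, 2030 gives Oct 26, 2030, which is the last day of the re-inspection period.
From Saturday, Oct 26, 2030, 20 business days (Oct 28, Oct 29, Oct 30, Oct 31, …, Nov 21, Nov 22, Nov 25, skipping weekends and the listed holiday on Nov 15) brings us to Monday, Nov 25, 2030, which is the date termination becomes effective.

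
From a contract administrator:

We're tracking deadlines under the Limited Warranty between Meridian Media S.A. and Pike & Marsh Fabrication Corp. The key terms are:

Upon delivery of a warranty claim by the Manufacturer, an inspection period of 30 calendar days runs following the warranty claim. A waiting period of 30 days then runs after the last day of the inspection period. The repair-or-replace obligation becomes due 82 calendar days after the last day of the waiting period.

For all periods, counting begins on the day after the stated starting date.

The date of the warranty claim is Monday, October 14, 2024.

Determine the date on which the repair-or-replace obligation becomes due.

March 5, 2025

The last day of the inspection period: October 14, 2024 + 30 days = November 13, 2024.
Adding 30 calendar days to November 13, 2024 gives December 13, 2024, which is the last day of the waiting period.
Adding 82 calendar days to December 13, 2024 gives March 5, 2025, which is the date on which the repair-or-replace obligation becomes due.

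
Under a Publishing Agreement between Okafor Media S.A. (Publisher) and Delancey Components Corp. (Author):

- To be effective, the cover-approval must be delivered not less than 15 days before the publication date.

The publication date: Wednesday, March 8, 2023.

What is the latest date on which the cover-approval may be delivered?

February 21, 2023

Counting back 15 calendar days from March 8, 2023 gives February 21, 2023.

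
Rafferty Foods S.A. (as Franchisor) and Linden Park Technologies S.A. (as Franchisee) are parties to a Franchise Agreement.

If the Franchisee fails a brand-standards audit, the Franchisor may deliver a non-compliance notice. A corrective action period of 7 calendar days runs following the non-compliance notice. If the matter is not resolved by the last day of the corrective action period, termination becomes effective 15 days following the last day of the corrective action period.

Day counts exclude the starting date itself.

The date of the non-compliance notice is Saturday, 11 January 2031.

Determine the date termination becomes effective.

2 February 2031

The last day of the corrective action period: 11 January 2031 + 7 days = 18 January 2031.
The date termination becomes effective: 15 calendar days after 18 January 2031 is 2 February 2031.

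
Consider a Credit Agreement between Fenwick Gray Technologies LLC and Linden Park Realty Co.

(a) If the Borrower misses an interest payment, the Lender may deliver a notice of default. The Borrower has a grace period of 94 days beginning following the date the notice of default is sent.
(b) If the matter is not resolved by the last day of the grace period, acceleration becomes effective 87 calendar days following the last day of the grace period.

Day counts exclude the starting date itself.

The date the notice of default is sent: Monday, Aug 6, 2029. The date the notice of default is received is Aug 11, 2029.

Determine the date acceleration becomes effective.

Feb 3, 2030

The last day of the grace period: 94 calendar days after Aug 6, 2029 is Nov 8, 2029.
Adding 87 calendar days to Nov 8, 2029 gives Feb 3, 2030, which is the date acceleration becomes effective.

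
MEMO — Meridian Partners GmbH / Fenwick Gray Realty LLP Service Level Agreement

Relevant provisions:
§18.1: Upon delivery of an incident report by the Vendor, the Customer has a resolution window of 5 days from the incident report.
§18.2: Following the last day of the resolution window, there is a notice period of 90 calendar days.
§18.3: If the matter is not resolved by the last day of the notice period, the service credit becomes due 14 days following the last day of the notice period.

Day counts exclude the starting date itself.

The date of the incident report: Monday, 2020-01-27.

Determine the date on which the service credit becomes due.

The last day of the resolution window: 5 calendar days after 2020-01-27 is 2020-02-01.
The last day of the notice period: 90 calendar days after 2020-02-01 is 2020-05-01.
The date on which the service credit becomes due: 14 calendar days after 2020-05-01 is 2020-05-15.

2020-05-15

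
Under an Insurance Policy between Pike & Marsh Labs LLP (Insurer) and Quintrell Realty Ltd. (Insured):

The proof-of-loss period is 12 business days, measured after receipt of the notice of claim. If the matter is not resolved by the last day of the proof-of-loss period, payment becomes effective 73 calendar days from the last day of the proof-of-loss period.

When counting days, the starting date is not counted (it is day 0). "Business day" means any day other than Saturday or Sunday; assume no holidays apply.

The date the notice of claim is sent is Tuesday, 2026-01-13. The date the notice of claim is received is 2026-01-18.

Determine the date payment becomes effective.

2026-04-17

The last day of the proof-of-loss period: counting 12 business days from Sunday, 2026-01-18 (Jan 19, Jan 20, Jan 21, Jan 22, …, Jan 30, Feb 2, Feb 3, skipping weekends) reaches Tuesday, 2026-02-03.
Adding 73 calendar days to 2026-02-03 gives 2026-04-17, which is the date payment becomes effective.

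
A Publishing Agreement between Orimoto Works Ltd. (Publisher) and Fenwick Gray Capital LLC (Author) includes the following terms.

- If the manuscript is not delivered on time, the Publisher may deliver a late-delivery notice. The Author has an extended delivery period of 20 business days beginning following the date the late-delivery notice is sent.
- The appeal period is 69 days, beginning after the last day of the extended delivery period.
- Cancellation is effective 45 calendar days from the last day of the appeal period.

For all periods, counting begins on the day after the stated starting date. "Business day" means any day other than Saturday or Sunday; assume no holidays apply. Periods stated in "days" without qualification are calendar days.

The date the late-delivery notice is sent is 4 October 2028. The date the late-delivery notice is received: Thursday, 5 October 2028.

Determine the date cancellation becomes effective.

23 February 2029

The last day of the extended delivery period: 20 business days after Wednesday, 4 October 2028, skipping weekends — Oct 5, Oct 6, Oct 9, Oct 10, …, Oct 30, Oct 31, Nov 1 — lands on Wednesday, 1 November 2028.
The last day of the appeal period: 69 calendar days after 1 November 2028 is 9 January 2029.
Adding 45 calendar days to 9 January 2029 gives 23 February 2029, which is the date cancellation becomes effective.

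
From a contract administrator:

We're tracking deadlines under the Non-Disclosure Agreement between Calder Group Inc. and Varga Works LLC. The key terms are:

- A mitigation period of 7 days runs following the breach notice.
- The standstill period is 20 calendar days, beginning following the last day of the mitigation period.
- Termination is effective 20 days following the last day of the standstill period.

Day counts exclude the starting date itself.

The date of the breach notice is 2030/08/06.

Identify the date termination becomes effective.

2030/09/22

Adding 7 calendar days to 2030/08/06 gives 2030/08/13, which is the last day of the mitigation period.
Adding 20 calendar days to 2030/08/13 gives 2030/09/02, which is the last day of the standstill period.
The date termination becomes effective: 2030/09/02 + 20 days = 2030/09/22.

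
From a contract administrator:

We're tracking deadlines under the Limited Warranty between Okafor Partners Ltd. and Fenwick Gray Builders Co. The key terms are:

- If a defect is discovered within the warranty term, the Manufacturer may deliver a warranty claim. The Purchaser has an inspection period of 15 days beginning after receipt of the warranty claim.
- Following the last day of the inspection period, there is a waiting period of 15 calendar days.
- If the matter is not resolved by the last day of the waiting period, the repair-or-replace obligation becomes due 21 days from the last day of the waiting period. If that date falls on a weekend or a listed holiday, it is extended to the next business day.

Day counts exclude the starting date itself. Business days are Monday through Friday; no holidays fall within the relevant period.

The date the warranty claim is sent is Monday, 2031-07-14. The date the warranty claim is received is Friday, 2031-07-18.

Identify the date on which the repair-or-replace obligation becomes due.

2031-09-08

The last day of the inspection period: 2031-07-18 + 15 days = 2031-08-02.
The last day of the waiting period: 2031-08-02 + 15 days = 2031-08-17.
The date on which the repair-or-replace obligation becomes due: 2031-08-17 + 21 days = 2031-09-07. That falls on a Sunday, so it rolls to the next business day, Monday, 2031-09-08.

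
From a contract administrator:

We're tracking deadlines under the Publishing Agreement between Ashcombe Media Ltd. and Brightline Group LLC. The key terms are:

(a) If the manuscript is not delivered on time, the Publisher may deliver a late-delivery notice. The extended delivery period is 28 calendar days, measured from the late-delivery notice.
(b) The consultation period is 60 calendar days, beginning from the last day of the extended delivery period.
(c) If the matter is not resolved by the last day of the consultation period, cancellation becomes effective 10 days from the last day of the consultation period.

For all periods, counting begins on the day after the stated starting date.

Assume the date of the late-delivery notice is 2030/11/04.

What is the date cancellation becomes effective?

The last day of the extended delivery period: 28 calendar days after 2030/11/04 is 2030/12/02.
Adding 60 calendar days to 2030/12/02 gives 2031/01/31, which is the last day of the consultation period.
The date cancellation becomes effective: 2031/01/31 + 10 days = 2031/02/10.

2031/02/10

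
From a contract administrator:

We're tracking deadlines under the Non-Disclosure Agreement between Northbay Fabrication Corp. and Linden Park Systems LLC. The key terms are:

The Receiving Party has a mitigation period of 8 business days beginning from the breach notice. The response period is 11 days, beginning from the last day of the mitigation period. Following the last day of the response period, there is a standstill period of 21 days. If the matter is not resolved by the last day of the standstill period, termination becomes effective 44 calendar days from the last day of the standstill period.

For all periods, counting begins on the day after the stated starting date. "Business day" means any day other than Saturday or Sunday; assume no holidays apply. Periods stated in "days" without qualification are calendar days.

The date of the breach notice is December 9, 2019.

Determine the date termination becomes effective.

March 4, 2020

The last day of the mitigation period: 8 business days after Monday, December 9, 2019, skipping weekends — Dec 10, Dec 11, Dec 12, Dec 13, Dec 16, Dec 17, Dec 18, Dec 19 — lands on Thursday, December 19, 2019.
The last day of the response period: 11 calendar days after December 19, 2019 is December 30, 2019.
The last day of the standstill period: December 30, 2019 + 21 days = January 20, 2020.
The date termination becomes effective: 44 calendar days after January 20, 2020 is March 4, 2020.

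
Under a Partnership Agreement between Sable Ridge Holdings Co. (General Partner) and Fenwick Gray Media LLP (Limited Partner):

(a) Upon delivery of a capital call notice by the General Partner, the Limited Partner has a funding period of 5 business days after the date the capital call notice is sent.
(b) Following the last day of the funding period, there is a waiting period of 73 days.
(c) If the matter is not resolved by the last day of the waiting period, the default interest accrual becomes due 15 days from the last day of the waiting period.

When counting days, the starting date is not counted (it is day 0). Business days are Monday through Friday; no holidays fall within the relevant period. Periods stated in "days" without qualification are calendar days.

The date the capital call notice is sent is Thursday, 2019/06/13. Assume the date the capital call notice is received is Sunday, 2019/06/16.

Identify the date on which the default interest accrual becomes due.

The last day of the funding period: counting 5 business days from Thursday, 2019/06/13 (Jun 14, Jun 17, Jun 18, Jun 19, Jun 20, skipping weekends) reaches Thursday, 2019/06/20.
The last day of the waiting period: 73 calendar days after 2019/06/20 is 2019/09/01.
The date on which the default interest accrual becomes due: 2019/09/01 + 15 days = 2019/09/16.

2019/09/16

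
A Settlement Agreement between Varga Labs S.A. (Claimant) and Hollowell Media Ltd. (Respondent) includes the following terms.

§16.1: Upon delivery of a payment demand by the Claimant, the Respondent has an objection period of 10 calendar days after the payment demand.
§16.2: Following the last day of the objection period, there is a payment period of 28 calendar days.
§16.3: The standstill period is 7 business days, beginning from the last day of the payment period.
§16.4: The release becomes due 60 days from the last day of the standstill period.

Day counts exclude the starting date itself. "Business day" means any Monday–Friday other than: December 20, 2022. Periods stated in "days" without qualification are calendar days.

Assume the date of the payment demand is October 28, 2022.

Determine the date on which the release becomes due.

Adding 10 calendar days to October 28, 2022 gives November 7, 2022, which is the last day of the objection period.
The last day of the payment period: November 7, 2022 + 28 days = December 5, 2022.
The last day of the standstill period: counting 7 business days from Monday, December 5, 2022 (Dec 6, Dec 7, Dec 8, Dec 9, Dec 12, Dec 13, Dec 14, skipping weekends) reaches Wednesday, December 14, 2022.
The date on which the release becomes due: December 14, 2022 + 60 days = February 12, 2023.

February 12, 2023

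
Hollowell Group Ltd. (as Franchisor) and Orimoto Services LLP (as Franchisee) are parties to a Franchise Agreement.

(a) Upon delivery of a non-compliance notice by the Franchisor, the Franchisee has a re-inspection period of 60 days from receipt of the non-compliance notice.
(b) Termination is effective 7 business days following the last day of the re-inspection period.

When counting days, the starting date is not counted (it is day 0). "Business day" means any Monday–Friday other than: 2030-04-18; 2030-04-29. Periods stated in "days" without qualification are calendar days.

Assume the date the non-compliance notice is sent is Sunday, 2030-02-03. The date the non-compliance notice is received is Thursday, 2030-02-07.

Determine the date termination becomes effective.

Adding 60 calendar days to 2030-02-07 gives 2030-04-08, which is the last day of the re-inspection period.
From Monday, 2030-04-08, 7 business days (Apr 9, Apr 10, Apr 11, Apr 12, Apr 15, Apr 16, Apr 17, skipping weekends) brings us to Wednesday, 2030-04-17, which is the date termination becomes effective.

2030-04-17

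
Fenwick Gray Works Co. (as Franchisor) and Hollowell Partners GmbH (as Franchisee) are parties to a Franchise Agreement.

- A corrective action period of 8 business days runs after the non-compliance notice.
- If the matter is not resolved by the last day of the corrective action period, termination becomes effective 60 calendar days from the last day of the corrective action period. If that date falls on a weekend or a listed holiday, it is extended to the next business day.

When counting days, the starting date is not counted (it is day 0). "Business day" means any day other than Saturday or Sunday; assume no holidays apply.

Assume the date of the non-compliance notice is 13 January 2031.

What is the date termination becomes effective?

From Monday, 13 January 2031, 8 business days (Jan 14, Jan 15, Jan 16, Jan 17, Jan 20, Jan 21, Jan 22, Jan 23, skipping weekends) brings us to Thursday, 23 January 2031, which is the last day of the corrective action period.
The date termination becomes effective: 23 January 2031 + 60 days = 24 March 2031. 24 March 2031 is a Monday, so no roll-forward applies.

24 March 2031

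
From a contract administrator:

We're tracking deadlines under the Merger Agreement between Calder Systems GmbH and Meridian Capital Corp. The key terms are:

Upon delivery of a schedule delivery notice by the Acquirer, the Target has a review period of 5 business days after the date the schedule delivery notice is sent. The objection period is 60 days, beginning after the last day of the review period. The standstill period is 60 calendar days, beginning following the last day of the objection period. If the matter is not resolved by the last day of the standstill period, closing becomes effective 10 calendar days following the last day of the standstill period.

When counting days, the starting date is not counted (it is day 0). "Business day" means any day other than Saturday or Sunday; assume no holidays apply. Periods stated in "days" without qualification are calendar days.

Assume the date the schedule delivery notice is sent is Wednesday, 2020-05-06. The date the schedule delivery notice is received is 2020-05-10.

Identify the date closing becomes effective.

2020-09-20

From Wednesday, 2020-05-06, 5 business days (May 7, May 8, May 11, May 12, May 13, skipping weekends) brings us to Wednesday, 2020-05-13, which is the last day of the review period.
The last day of the objection period: 2020-05-13 + 60 days = 2020-07-12.
The last day of the standstill period: 2020-07-12 + 60 days = 2020-09-10.
The date closing becomes effective: 2020-09-10 + 10 days = 2020-09-20.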